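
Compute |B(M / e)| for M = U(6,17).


Contracting e from U(6,17) gives U(5,16).
Bases of U(5,16) = (16 choose 5) = 4368.

4368


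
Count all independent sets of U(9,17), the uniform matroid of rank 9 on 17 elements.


Independent sets of U(9,17) are all subsets of size <= 9.
Count = C(17,0) + C(17,1) + C(17,2) + C(17,3) + C(17,4) + C(17,5) + C(17,6) + C(17,7) + C(17,8) + C(17,9)
     = 1 + 17 + 136 + 680 + 2380 + 6188 + 12376 + 19448 + 24310 + 24310
     = 89846.

89846


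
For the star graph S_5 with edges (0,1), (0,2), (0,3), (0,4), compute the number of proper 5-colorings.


P(tree, k) = k * (k-1)^(4) for any tree on 5 vertices.
P(5) = 5 * 4^4 = 5 * 256 = 1280.

1280


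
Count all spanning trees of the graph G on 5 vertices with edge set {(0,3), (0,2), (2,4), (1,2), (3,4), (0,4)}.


By Kirchhoff's matrix tree theorem, the number of spanning trees equals
the determinant of any cofactor of the Laplacian matrix L.
G has 5 vertices and 6 edges.
Computing the (4 x 4) cofactor determinant gives 8.

8


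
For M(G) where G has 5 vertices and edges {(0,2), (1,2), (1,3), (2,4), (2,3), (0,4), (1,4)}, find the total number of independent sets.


An independent set in a graphic matroid is an acyclic edge subset.
G has 5 vertices and 7 edges.
Enumerate all 2^7 = 128 subsets, checking for acyclicity.
Total independent sets = 82.

82


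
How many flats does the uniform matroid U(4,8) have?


Flats of U(4,8): every subset of size < 4 is a flat, plus E itself.
Count = (8 choose 0) + (8 choose 1) + (8 choose 2) + (8 choose 3) + 1
     = 1 + 8 + 28 + 56 + 1
     = 94.

94


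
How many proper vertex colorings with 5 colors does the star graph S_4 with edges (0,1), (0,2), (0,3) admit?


P(tree, k) = k * (k-1)^(3) for any tree on 4 vertices.
P(5) = 5 * 4^3 = 5 * 64 = 320.

320


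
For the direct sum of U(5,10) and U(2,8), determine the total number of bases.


Bases of a direct sum M1 + M2: |B| = |B(M1)| * |B(M2)|.
|B(U(5,10))| = C(10,5) = 252.
|B(U(2,8))| = C(8,2) = 28.
Total bases = 252 * 28 = 7056.

7056


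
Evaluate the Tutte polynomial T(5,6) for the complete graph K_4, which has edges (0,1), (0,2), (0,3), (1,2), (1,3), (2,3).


T(K_4; x,y) = x^3 + 3x^2 + 4xy + 2x + y^3 + 3y^2 + 2y.
Substituting x=5, y=6:
= 125 + 75 + 120 + 10 + 216 + 108 + 12
= 666.

666


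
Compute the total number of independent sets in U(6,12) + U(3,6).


For a direct sum, |I(M1+M2)| = |I(M1)| * |I(M2)|.
|I(U(6,12))| = sum C(12,k) for k=0..6 = 2510.
|I(U(3,6))| = sum C(6,k) for k=0..3 = 42.
Total = 2510 * 42 = 105420.

105420


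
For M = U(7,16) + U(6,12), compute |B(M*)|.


(M1+M2)* = M1* + M2*.
M1* = U(9,16), bases: C(16,9) = 11440.
M2* = U(6,12), bases: C(12,6) = 924.
|B(M*)| = 11440 * 924 = 10570560.

10570560


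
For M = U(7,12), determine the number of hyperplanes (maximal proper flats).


Hyperplanes of U(7,12) are flats of rank 6.
In a uniform matroid, these are exactly the (6)-element subsets.
Count = (12 choose 6) = 924.

924


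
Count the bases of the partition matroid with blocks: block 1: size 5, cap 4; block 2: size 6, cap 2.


A basis picks exactly ci elements from block i.
Number of bases = product of C(|Si|, ci).
= C(5,4) * C(6,2)
= 5 * 15
= 75.

75


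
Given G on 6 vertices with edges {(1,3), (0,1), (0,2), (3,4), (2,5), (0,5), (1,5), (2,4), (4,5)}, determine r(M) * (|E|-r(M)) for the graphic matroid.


r(M) = |V| - c = 6 - 1 = 5.
nullity = |E| - r(M) = 9 - 5 = 4.
Product = 5 * 4 = 20.

20


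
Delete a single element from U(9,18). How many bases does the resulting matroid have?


Deleting e from U(9,18) gives U(9,17) since n > r.
Bases of U(9,17) = (17 choose 9) = 24310.

24310


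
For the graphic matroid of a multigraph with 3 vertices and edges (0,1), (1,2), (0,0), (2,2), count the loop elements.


In a graphic matroid, a loop is a self-loop edge (u,u) with rank 0.
Examining all 4 edges for self-loops...
Self-loops found: (0,0), (2,2)
Number of loops = 2.

2


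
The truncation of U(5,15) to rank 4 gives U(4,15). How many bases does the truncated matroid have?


Truncating U(5,15) to rank 4 gives U(4,15).
Bases of U(4,15) are all 4-element subsets of 15 elements.
Number of bases = C(15,4) = 15! / (4! * 11!) = 1365.

1365


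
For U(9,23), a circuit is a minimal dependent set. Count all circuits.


In U(9,23), circuits are the (10)-element subsets.
Any set of 10 elements is dependent, and removing any one element gives
an independent set of size 9, so it is a minimal dependent set.
Number of circuits = C(23,10) = 1144066.

1144066


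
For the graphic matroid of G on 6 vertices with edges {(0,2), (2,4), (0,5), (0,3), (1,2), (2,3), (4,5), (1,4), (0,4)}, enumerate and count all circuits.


A circuit in a graphic matroid = edge set of a simple cycle.
G has 6 vertices and 9 edges.
Enumerating all minimal edge subsets forming cycles...
Total circuits found: 11.

11


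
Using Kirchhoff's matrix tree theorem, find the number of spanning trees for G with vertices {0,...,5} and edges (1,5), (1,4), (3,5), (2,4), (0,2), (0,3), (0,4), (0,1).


By Kirchhoff's matrix tree theorem, the number of spanning trees equals
the determinant of any cofactor of the Laplacian matrix L.
G has 6 vertices and 8 edges.
Computing the (5 x 5) cofactor determinant gives 29.

29


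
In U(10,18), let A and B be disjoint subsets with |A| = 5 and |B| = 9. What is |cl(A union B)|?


|A union B| = 5 + 9 = 14 (disjoint).
In U(10,18), cl(S) = S if |S| < 10, else cl(S) = E.
Since 14 >= 10, cl(A union B) = E.
|cl(A union B)| = 18.

18


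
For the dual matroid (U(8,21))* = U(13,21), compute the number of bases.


The dual of U(r,n) is U(n-r, n) = U(13,21).
Bases of U(13,21) are all (13)-element subsets.
|B(M*)| = C(21,13) = 21! / (13! * 8!) = 203490.

203490


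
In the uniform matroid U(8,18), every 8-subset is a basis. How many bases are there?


Bases of U(8,18) are all 8-element subsets of the 18-element ground set.
Number of bases = C(18,8).
(18 choose 8) = 43758.

43758


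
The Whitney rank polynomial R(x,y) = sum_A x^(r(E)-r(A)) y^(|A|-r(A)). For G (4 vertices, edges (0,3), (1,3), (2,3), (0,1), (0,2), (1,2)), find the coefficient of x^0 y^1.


R(x,y) = sum over A in 2^E of x^(r(E)-r(A)) * y^(|A|-r(A)).
G has 4 vertices, 6 edges. r(E) = 3.
Enumerate all 2^6 = 64 subsets.
Count subsets with r(E)-r(A)=0 and |A|-r(A)=1: 15.

15


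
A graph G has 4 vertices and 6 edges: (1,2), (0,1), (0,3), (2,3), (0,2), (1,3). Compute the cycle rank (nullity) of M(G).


Cycle rank (nullity) = |E| - r(M) = |E| - (|V| - c).
|E| = 6, |V| = 4, c = 1.
Nullity = 6 - (4 - 1) = 6 - 3 = 3.

3


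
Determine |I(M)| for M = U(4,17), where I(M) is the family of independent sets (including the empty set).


Independent sets of U(4,17) are all subsets of size <= 4.
Count = C(17,0) + C(17,1) + C(17,2) + C(17,3) + C(17,4)
     = 1 + 17 + 136 + 680 + 2380
     = 3214.

3214


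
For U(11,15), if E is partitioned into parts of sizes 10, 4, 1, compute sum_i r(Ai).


r(Ai) = min(|Ai|, 11) for each part.
Sum = min(10,11) + min(4,11) + min(1,11)
    = 10 + 4 + 1
    = 15.

15


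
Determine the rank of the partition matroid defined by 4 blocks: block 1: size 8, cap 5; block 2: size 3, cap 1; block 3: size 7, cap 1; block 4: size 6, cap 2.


Rank of a partition matroid = sum of min(|Si|, ci) for each block.
= min(8,5) + min(3,1) + min(7,1) + min(6,2)
= 5 + 1 + 1 + 2
= 9.

9


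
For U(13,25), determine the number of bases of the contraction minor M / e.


Contracting e from U(13,25) gives U(12,24).
Bases of U(12,24) = C(24,12) = 2704156.

2704156


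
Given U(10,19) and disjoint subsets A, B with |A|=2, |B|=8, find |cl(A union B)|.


|A union B| = 2 + 8 = 10 (disjoint).
In U(10,19), cl(S) = S if |S| < 10, else cl(S) = E.
Since 10 >= 10, cl(A union B) = E.
|cl(A union B)| = 19.

19


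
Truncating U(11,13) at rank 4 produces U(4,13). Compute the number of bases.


Truncating U(11,13) to rank 4 gives U(4,13).
Bases of U(4,13) are all 4-element subsets of 13 elements.
Number of bases = C(13,4) = 13! / (4! * 9!) = 715.

715


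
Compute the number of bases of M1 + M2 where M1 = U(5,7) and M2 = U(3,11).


Bases of a direct sum M1 + M2: |B| = |B(M1)| * |B(M2)|.
|B(U(5,7))| = C(7,5) = 21.
|B(U(3,11))| = C(11,3) = 165.
Total bases = 21 * 165 = 3465.

3465


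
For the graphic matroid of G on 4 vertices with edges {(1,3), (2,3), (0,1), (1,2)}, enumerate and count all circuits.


A circuit in a graphic matroid = edge set of a simple cycle.
G has 4 vertices and 4 edges.
Enumerating all minimal edge subsets forming cycles...
Total circuits found: 1.

1


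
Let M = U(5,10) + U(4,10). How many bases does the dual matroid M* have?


(M1+M2)* = M1* + M2*.
M1* = U(5,10), bases: C(10,5) = 252.
M2* = U(6,10), bases: C(10,6) = 210.
|B(M*)| = 252 * 210 = 52920.

52920


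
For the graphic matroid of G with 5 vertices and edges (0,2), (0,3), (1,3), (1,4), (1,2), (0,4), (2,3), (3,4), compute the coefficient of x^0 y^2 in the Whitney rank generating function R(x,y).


R(x,y) = sum over A in 2^E of x^(r(E)-r(A)) * y^(|A|-r(A)).
G has 5 vertices, 8 edges. r(E) = 4.
Enumerate all 2^8 = 256 subsets.
Count subsets with r(E)-r(A)=0 and |A|-r(A)=2: 28.

28


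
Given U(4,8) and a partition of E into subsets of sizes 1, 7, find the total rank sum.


r(Ai) = min(|Ai|, 4) for each part.
Sum = min(1,4) + min(7,4)
    = 1 + 4
    = 5.

5


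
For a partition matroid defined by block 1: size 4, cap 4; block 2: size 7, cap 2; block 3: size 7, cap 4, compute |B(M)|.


A basis picks exactly ci elements from block i.
Number of bases = product of C(|Si|, ci).
= C(4,4) * C(7,2) * C(7,4)
= 1 * 21 * 35
= 735.

735


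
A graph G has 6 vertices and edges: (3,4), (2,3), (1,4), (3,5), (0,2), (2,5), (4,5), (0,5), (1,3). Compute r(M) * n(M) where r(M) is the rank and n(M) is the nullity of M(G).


r(M) = |V| - c = 6 - 1 = 5.
nullity = |E| - r(M) = 9 - 5 = 4.
Product = 5 * 4 = 20.

20


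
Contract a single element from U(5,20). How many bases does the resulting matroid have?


Contracting e from U(5,20) gives U(4,19).
Bases of U(4,19) = C(19,4) = 19! / (4! * 15!) = 3876.

3876


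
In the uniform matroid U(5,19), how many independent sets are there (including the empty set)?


Independent sets of U(5,19) are all subsets of size <= 5.
Count = C(19,0) + C(19,1) + C(19,2) + C(19,3) + C(19,4) + C(19,5)
     = 1 + 19 + 171 + 969 + 3876 + 11628
     = 16664.

16664


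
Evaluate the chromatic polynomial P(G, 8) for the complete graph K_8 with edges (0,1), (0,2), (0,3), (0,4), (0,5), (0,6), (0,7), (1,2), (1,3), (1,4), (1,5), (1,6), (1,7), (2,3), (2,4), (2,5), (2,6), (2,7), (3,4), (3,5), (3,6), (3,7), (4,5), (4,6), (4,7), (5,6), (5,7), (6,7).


P(K_8, k) = k(k-1)(k-2)...(k-7).
P(8) = (8) * (7) * (6) * (5) * (4) * (3) * (2) * (1) = 40320.

40320


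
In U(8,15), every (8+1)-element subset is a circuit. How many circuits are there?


In U(8,15), circuits are the (9)-element subsets.
Any set of 9 elements is dependent, and removing any one element gives
an independent set of size 8, so it is a minimal dependent set.
Number of circuits = C(15,9) = 15! / (9! * 6!) = 5005.

5005


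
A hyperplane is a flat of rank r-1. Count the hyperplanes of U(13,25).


Hyperplanes of U(13,25) are flats of rank 12.
In a uniform matroid, these are exactly the (12)-element subsets.
Count = (25 choose 12) = 5200300.

5200300


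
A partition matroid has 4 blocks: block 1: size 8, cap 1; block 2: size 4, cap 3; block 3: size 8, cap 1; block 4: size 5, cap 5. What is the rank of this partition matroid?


Rank of a partition matroid = sum of min(|Si|, ci) for each block.
= min(8,1) + min(4,3) + min(8,1) + min(5,5)
= 1 + 3 + 1 + 5
= 10.

10


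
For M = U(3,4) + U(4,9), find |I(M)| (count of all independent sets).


For a direct sum, |I(M1+M2)| = |I(M1)| * |I(M2)|.
|I(U(3,4))| = sum C(4,k) for k=0..3 = 15.
|I(U(4,9))| = sum C(9,k) for k=0..4 = 256.
Total = 15 * 256 = 3840.

3840


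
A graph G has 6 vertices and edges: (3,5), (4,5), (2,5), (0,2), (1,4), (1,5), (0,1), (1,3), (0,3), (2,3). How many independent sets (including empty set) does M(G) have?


An independent set in a graphic matroid is an acyclic edge subset.
G has 6 vertices and 10 edges.
Enumerate all 2^10 = 1024 subsets, checking for acyclicity.
Total independent sets = 454.

454


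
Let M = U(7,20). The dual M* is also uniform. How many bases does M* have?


The dual of U(r,n) is U(n-r, n) = U(13,20).
Bases of U(13,20) are all (13)-element subsets.
|B(M*)| = (20 choose 13) = 77520.

77520


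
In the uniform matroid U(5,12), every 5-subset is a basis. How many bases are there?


Bases of U(5,12) are all 5-element subsets of the 12-element ground set.
Number of bases = C(12,5).
C(12,5) = 792.

792


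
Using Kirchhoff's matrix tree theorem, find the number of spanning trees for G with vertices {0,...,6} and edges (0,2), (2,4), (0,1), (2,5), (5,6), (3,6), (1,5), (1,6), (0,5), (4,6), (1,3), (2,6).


By Kirchhoff's matrix tree theorem, the number of spanning trees equals
the determinant of any cofactor of the Laplacian matrix L.
G has 7 vertices and 12 edges.
Computing the (6 x 6) cofactor determinant gives 287.

287


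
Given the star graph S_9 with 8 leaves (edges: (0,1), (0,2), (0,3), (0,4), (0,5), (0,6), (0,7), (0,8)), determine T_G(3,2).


A star on 9 vertices is a tree with 8 edges.
T(x,y) = x^(8) for any tree.
T(3,2) = 3^8 = 6561.

6561


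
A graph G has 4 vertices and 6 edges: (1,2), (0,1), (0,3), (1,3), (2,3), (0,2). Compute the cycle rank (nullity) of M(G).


Cycle rank (nullity) = |E| - r(M) = |E| - (|V| - c).
|E| = 6, |V| = 4, c = 1.
Nullity = 6 - (4 - 1) = 6 - 3 = 3.

3


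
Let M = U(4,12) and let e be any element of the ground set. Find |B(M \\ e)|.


Deleting e from U(4,12) gives U(4,11) since n > r.
Bases of U(4,11) = C(11,4) = (11 * 10 * 9 * 8) / (1 * 2 * 3 * 4) = 330.

330


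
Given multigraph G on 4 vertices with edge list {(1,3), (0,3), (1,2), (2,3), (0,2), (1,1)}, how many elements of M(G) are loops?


In a graphic matroid, a loop is a self-loop edge (u,u) with rank 0.
Examining all 6 edges for self-loops...
Self-loops found: (1,1)
Number of loops = 1.

1


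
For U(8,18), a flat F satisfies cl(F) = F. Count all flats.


Flats of U(8,18): every subset of size < 8 is a flat, plus E itself.
Count = (18 choose 0) + (18 choose 1) + (18 choose 2) + (18 choose 3) + (18 choose 4) + (18 choose 5) + (18 choose 6) + (18 choose 7) + 1
     = 1 + 18 + 153 + 816 + 3060 + 8568 + 18564 + 31824 + 1
     = 63005.

63005


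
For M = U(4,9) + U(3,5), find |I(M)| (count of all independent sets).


For a direct sum, |I(M1+M2)| = |I(M1)| * |I(M2)|.
|I(U(4,9))| = sum C(9,k) for k=0..4 = 256.
|I(U(3,5))| = sum C(5,k) for k=0..3 = 26.
Total = 256 * 26 = 6656.

6656


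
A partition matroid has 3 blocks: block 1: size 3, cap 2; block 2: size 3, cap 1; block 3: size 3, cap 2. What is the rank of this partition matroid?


Rank of a partition matroid = sum of min(|Si|, ci) for each block.
= min(3,2) + min(3,1) + min(3,2)
= 2 + 1 + 2
= 5.

5


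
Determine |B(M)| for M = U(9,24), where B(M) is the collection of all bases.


Bases of U(9,24) are all 9-element subsets of the 24-element ground set.
Number of bases = C(24,9).
C(24,9) = 24! / (9! * 15!) = 1307504.

1307504


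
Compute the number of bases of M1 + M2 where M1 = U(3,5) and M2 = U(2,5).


Bases of a direct sum M1 + M2: |B| = |B(M1)| * |B(M2)|.
|B(U(3,5))| = C(5,3) = 10.
|B(U(2,5))| = C(5,2) = 10.
Total bases = 10 * 10 = 100.

100


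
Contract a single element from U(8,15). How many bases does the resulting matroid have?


Contracting e from U(8,15) gives U(7,14).
Bases of U(7,14) = (14 choose 7) = 3432.

3432


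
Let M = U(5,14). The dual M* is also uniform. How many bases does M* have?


The dual of U(r,n) is U(n-r, n) = U(9,14).
Bases of U(9,14) are all (9)-element subsets.
|B(M*)| = C(14,9) = 14! / (9! * 5!) = 2002.

2002


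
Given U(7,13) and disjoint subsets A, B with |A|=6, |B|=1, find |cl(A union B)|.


|A union B| = 6 + 1 = 7 (disjoint).
In U(7,13), cl(S) = S if |S| < 7, else cl(S) = E.
Since 7 >= 7, cl(A union B) = E.
|cl(A union B)| = 13.

13


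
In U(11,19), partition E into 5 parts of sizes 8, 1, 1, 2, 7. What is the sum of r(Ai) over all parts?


r(Ai) = min(|Ai|, 11) for each part.
Sum = min(8,11) + min(1,11) + min(1,11) + min(2,11) + min(7,11)
    = 8 + 1 + 1 + 2 + 7
    = 19.

19


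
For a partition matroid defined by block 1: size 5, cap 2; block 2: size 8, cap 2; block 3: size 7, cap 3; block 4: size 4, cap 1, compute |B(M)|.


A basis picks exactly ci elements from block i.
Number of bases = product of C(|Si|, ci).
= C(5,2) * C(8,2) * C(7,3) * C(4,1)
= 10 * 28 * 35 * 4
= 39200.

39200


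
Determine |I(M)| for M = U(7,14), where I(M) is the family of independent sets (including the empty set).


Independent sets of U(7,14) are all subsets of size <= 7.
Count = (14 choose 0) + (14 choose 1) + (14 choose 2) + (14 choose 3) + (14 choose 4) + (14 choose 5) + (14 choose 6) + (14 choose 7)
     = 1 + 14 + 91 + 364 + 1001 + 2002 + 3003 + 3432
     = 9908.

9908


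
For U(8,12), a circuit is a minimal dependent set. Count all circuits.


In U(8,12), circuits are the (9)-element subsets.
Any set of 9 elements is dependent, and removing any one element gives
an independent set of size 8, so it is a minimal dependent set.
Number of circuits = C(12,9) = 220.

220


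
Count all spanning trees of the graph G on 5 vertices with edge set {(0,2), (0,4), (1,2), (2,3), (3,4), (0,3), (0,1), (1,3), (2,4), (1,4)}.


By Kirchhoff's matrix tree theorem, the number of spanning trees equals
the determinant of any cofactor of the Laplacian matrix L.
G has 5 vertices and 10 edges.
Computing the (4 x 4) cofactor determinant gives 125.

125


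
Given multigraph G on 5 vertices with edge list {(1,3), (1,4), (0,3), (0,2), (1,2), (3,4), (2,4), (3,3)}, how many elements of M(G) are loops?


In a graphic matroid, a loop is a self-loop edge (u,u) with rank 0.
Examining all 8 edges for self-loops...
Self-loops found: (3,3)
Number of loops = 1.

1


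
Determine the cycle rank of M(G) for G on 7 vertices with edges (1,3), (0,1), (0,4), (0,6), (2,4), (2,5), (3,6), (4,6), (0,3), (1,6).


Cycle rank (nullity) = |E| - r(M) = |E| - (|V| - c).
|E| = 10, |V| = 7, c = 1.
Nullity = 10 - (7 - 1) = 10 - 6 = 4.

4


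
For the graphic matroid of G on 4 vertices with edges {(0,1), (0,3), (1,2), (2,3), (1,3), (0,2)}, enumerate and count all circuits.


A circuit in a graphic matroid = edge set of a simple cycle.
G has 4 vertices and 6 edges.
Enumerating all minimal edge subsets forming cycles...
Total circuits found: 7.

7


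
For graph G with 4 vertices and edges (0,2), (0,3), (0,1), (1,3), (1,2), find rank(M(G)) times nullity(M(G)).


r(M) = |V| - c = 4 - 1 = 3.
nullity = |E| - r(M) = 5 - 3 = 2.
Product = 3 * 2 = 6.

6


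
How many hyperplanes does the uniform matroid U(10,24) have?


Hyperplanes of U(10,24) are flats of rank 9.
In a uniform matroid, these are exactly the (9)-element subsets.
Count = C(24,9) = 24! / (9! * 15!) = 1307504.

1307504


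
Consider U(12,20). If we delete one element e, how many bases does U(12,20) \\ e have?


Deleting e from U(12,20) gives U(12,19) since n > r.
Bases of U(12,19) = (19 choose 12) = 50388.

50388


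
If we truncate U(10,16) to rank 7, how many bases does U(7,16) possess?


Truncating U(10,16) to rank 7 gives U(7,16).
Bases of U(7,16) are all 7-element subsets of 16 elements.
Number of bases = (16 choose 7) = 11440.

11440


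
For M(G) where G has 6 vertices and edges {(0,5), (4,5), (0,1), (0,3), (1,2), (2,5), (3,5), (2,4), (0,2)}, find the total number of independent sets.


An independent set in a graphic matroid is an acyclic edge subset.
G has 6 vertices and 9 edges.
Enumerate all 2^9 = 512 subsets, checking for acyclicity.
Total independent sets = 279.

279


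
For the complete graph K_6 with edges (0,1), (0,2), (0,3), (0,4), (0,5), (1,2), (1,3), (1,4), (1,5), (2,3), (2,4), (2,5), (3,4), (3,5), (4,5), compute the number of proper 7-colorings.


P(K_6, k) = k(k-1)(k-2)...(k-5).
P(7) = (7) * (6) * (5) * (4) * (3) * (2) = 5040.

5040


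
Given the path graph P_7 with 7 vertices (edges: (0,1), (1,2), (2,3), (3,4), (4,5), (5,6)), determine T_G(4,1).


A path on 7 vertices is a tree with 6 edges.
T(x,y) = x^(6) for any tree.
T(4,1) = 4^6 = 4096.

4096


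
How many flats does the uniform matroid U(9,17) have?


Flats of U(9,17): every subset of size < 9 is a flat, plus E itself.
Count = (17 choose 0) + (17 choose 1) + (17 choose 2) + (17 choose 3) + (17 choose 4) + (17 choose 5) + (17 choose 6) + (17 choose 7) + (17 choose 8) + 1
     = 1 + 17 + 136 + 680 + 2380 + 6188 + 12376 + 19448 + 24310 + 1
     = 65537.

65537


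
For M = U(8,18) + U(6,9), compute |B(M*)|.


(M1+M2)* = M1* + M2*.
M1* = U(10,18), bases: C(18,10) = 43758.
M2* = U(3,9), bases: C(9,3) = 84.
|B(M*)| = 43758 * 84 = 3675672.

3675672


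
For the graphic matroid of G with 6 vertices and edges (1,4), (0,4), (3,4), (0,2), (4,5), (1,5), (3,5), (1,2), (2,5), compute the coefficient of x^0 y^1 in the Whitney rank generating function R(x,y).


R(x,y) = sum over A in 2^E of x^(r(E)-r(A)) * y^(|A|-r(A)).
G has 6 vertices, 9 edges. r(E) = 5.
Enumerate all 2^9 = 512 subsets.
Count subsets with r(E)-r(A)=0 and |A|-r(A)=1: 67.

67


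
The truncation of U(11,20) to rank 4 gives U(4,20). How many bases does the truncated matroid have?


Truncating U(11,20) to rank 4 gives U(4,20).
Bases of U(4,20) are all 4-element subsets of 20 elements.
Number of bases = C(20,4) = (20 * 19 * 18 * 17) / (1 * 2 * 3 * 4) = 4845.

4845


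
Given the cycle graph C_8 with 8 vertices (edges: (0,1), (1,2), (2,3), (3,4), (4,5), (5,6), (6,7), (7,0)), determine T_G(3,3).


T(C_8; x,y) = x + x^2 + ... + x^(7) + y.
T(3,3) = 3^1 + 3^2 + 3^3 + 3^4 + 3^5 + 3^6 + 3^7 + 3
= 3 + 9 + 27 + 81 + 243 + 729 + 2187 + 3
= 3282.

3282


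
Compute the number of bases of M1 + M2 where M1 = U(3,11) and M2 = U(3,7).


Bases of a direct sum M1 + M2: |B| = |B(M1)| * |B(M2)|.
|B(U(3,11))| = C(11,3) = 165.
|B(U(3,7))| = C(7,3) = 35.
Total bases = 165 * 35 = 5775.

5775


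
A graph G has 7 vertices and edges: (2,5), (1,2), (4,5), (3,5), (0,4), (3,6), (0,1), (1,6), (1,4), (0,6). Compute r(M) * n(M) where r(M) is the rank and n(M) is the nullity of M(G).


r(M) = |V| - c = 7 - 1 = 6.
nullity = |E| - r(M) = 10 - 6 = 4.
Product = 6 * 4 = 24.

24


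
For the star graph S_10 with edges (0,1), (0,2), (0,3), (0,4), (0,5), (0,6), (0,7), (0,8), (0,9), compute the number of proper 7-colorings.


P(tree, k) = k * (k-1)^(9) for any tree on 10 vertices.
P(7) = 7 * 6^9 = 7 * 10077696 = 70543872.

70543872


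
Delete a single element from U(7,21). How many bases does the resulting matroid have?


Deleting e from U(7,21) gives U(7,20) since n > r.
Bases of U(7,20) = (20 choose 7) = 77520.

77520


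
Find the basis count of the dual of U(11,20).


The dual of U(r,n) is U(n-r, n) = U(9,20).
Bases of U(9,20) are all (9)-element subsets.
|B(M*)| = C(20,9) = 20! / (9! * 11!) = 167960.

167960


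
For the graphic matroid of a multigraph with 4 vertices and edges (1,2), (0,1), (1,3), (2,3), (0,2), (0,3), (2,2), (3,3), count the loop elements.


In a graphic matroid, a loop is a self-loop edge (u,u) with rank 0.
Examining all 8 edges for self-loops...
Self-loops found: (2,2), (3,3)
Number of loops = 2.

2


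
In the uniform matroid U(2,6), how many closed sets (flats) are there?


Flats of U(2,6): every subset of size < 2 is a flat, plus E itself.
Count = C(6,0) + C(6,1) + 1
     = 1 + 6 + 1
     = 8.

8


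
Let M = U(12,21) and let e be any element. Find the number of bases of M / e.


Contracting e from U(12,21) gives U(11,20).
Bases of U(11,20) = (20 choose 11) = 167960.

167960


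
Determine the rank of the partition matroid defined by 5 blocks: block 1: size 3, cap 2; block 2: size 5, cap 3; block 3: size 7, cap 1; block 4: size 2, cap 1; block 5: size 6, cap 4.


Rank of a partition matroid = sum of min(|Si|, ci) for each block.
= min(3,2) + min(5,3) + min(7,1) + min(2,1) + min(6,4)
= 2 + 3 + 1 + 1 + 4
= 11.

11


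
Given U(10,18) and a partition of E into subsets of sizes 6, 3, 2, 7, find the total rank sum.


r(Ai) = min(|Ai|, 10) for each part.
Sum = min(6,10) + min(3,10) + min(2,10) + min(7,10)
    = 6 + 3 + 2 + 7
    = 18.

18


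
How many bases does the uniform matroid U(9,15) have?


Bases of U(9,15) are all 9-element subsets of the 15-element ground set.
Number of bases = C(15,9).
(15 choose 9) = 5005.

5005


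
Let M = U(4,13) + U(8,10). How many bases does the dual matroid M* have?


(M1+M2)* = M1* + M2*.
M1* = U(9,13), bases: C(13,9) = 715.
M2* = U(2,10), bases: C(10,2) = 45.
|B(M*)| = 715 * 45 = 32175.

32175


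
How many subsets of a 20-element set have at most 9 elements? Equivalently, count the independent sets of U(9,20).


Independent sets of U(9,20) are all subsets of size <= 9.
Count = C(20,0) + C(20,1) + C(20,2) + C(20,3) + C(20,4) + C(20,5) + C(20,6) + C(20,7) + C(20,8) + C(20,9)
     = 1 + 20 + 190 + 1140 + 4845 + 15504 + 38760 + 77520 + 125970 + 167960
     = 431910.

431910


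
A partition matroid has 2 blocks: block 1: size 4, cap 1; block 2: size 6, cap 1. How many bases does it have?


A basis picks exactly ci elements from block i.
Number of bases = product of C(|Si|, ci).
= C(4,1) * C(6,1)
= 4 * 6
= 24.

24


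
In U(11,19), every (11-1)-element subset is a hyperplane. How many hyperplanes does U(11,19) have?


Hyperplanes of U(11,19) are flats of rank 10.
In a uniform matroid, these are exactly the (10)-element subsets.
Count = C(19,10) = 19! / (10! * 9!) = 92378.

92378


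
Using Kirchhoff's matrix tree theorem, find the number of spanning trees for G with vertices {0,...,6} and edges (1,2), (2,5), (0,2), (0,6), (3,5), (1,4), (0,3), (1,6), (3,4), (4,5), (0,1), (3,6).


By Kirchhoff's matrix tree theorem, the number of spanning trees equals
the determinant of any cofactor of the Laplacian matrix L.
G has 7 vertices and 12 edges.
Computing the (6 x 6) cofactor determinant gives 386.

386


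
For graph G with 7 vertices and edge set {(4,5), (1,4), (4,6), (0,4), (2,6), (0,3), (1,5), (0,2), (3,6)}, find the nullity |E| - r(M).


Cycle rank (nullity) = |E| - r(M) = |E| - (|V| - c).
|E| = 9, |V| = 7, c = 1.
Nullity = 9 - (7 - 1) = 9 - 6 = 3.

3


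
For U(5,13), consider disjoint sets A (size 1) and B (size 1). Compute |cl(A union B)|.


|A union B| = 1 + 1 = 2 (disjoint).
In U(5,13), cl(S) = S if |S| < 5, else cl(S) = E.
Since 2 < 5, cl(A union B) = A union B.
|cl(A union B)| = 2.

2


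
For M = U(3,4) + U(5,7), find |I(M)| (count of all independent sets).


For a direct sum, |I(M1+M2)| = |I(M1)| * |I(M2)|.
|I(U(3,4))| = sum C(4,k) for k=0..3 = 15.
|I(U(5,7))| = sum C(7,k) for k=0..5 = 120.
Total = 15 * 120 = 1800.

1800


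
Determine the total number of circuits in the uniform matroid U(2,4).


In U(2,4), circuits are the (3)-element subsets.
Any set of 3 elements is dependent, and removing any one element gives
an independent set of size 2, so it is a minimal dependent set.
Number of circuits = C(4,3) = 4! / (3! * 1!) = 4.

4


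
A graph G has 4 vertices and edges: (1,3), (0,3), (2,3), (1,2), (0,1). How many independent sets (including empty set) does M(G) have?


An independent set in a graphic matroid is an acyclic edge subset.
G has 4 vertices and 5 edges.
Enumerate all 2^5 = 32 subsets, checking for acyclicity.
Total independent sets = 24.

24


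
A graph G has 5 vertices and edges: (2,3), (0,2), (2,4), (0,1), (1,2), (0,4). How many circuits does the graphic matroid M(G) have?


A circuit in a graphic matroid = edge set of a simple cycle.
G has 5 vertices and 6 edges.
Enumerating all minimal edge subsets forming cycles...
Total circuits found: 3.

3


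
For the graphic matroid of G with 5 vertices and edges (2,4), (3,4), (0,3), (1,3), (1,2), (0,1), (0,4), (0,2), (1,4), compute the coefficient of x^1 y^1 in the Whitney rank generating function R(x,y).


R(x,y) = sum over A in 2^E of x^(r(E)-r(A)) * y^(|A|-r(A)).
G has 5 vertices, 9 edges. r(E) = 4.
Enumerate all 2^9 = 512 subsets.
Count subsets with r(E)-r(A)=1 and |A|-r(A)=1: 51.

51


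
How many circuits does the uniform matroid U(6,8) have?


In U(6,8), circuits are the (7)-element subsets.
Any set of 7 elements is dependent, and removing any one element gives
an independent set of size 6, so it is a minimal dependent set.
Number of circuits = (8 choose 7) = 8.

8


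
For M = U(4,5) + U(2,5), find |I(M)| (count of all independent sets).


For a direct sum, |I(M1+M2)| = |I(M1)| * |I(M2)|.
|I(U(4,5))| = sum C(5,k) for k=0..4 = 31.
|I(U(2,5))| = sum C(5,k) for k=0..2 = 16.
Total = 31 * 16 = 496.

496


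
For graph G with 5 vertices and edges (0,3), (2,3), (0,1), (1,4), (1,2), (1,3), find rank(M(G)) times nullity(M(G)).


r(M) = |V| - c = 5 - 1 = 4.
nullity = |E| - r(M) = 6 - 4 = 2.
Product = 4 * 2 = 8.

8


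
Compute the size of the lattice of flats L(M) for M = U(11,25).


Flats of U(11,25): every subset of size < 11 is a flat, plus E itself.
Count = C(25,0) + C(25,1) + C(25,2) + C(25,3) + C(25,4) + C(25,5) + C(25,6) + C(25,7) + C(25,8) + C(25,9) + C(25,10) + 1
     = 1 + 25 + 300 + 2300 + 12650 + 53130 + 177100 + 480700 + 1081575 + 2042975 + 3268760 + 1
     = 7119517.

7119517


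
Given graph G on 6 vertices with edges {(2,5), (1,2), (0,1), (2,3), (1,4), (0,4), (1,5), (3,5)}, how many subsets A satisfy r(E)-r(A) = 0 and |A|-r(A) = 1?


R(x,y) = sum over A in 2^E of x^(r(E)-r(A)) * y^(|A|-r(A)).
G has 6 vertices, 8 edges. r(E) = 5.
Enumerate all 2^8 = 256 subsets.
Count subsets with r(E)-r(A)=0 and |A|-r(A)=1: 23.

23


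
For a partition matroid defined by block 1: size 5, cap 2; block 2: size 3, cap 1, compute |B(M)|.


A basis picks exactly ci elements from block i.
Number of bases = product of C(|Si|, ci).
= C(5,2) * C(3,1)
= 10 * 3
= 30.

30


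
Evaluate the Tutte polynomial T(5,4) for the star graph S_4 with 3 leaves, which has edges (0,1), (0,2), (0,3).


A star on 4 vertices is a tree with 3 edges.
T(x,y) = x^(3) for any tree.
T(5,4) = 5^3 = 125.

125


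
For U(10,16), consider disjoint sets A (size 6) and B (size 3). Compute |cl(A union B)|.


|A union B| = 6 + 3 = 9 (disjoint).
In U(10,16), cl(S) = S if |S| < 10, else cl(S) = E.
Since 9 < 10, cl(A union B) = A union B.
|cl(A union B)| = 9.

9


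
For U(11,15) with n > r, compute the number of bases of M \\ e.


Deleting e from U(11,15) gives U(11,14) since n > r.
Bases of U(11,14) = (14 choose 11) = 364.

364


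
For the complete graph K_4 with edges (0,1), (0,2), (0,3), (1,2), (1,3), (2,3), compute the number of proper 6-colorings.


P(K_4, k) = k(k-1)(k-2)...(k-3).
P(6) = (6) * (5) * (4) * (3) = 360.

360


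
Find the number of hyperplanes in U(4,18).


Hyperplanes of U(4,18) are flats of rank 3.
In a uniform matroid, these are exactly the (3)-element subsets.
Count = (18 choose 3) = 816.

816


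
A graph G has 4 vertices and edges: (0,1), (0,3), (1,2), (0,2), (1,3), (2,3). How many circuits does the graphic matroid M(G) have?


A circuit in a graphic matroid = edge set of a simple cycle.
G has 4 vertices and 6 edges.
Enumerating all minimal edge subsets forming cycles...
Total circuits found: 7.

7


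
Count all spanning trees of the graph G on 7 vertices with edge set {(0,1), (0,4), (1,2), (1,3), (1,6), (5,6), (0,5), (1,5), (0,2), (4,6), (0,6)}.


By Kirchhoff's matrix tree theorem, the number of spanning trees equals
the determinant of any cofactor of the Laplacian matrix L.
G has 7 vertices and 11 edges.
Computing the (6 x 6) cofactor determinant gives 99.

99


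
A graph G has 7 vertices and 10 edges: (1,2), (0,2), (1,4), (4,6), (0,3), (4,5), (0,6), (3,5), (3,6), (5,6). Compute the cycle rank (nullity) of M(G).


Cycle rank (nullity) = |E| - r(M) = |E| - (|V| - c).
|E| = 10, |V| = 7, c = 1.
Nullity = 10 - (7 - 1) = 10 - 6 = 4.

4


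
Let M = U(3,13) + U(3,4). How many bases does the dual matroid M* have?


(M1+M2)* = M1* + M2*.
M1* = U(10,13), bases: C(13,10) = 286.
M2* = U(1,4), bases: C(4,1) = 4.
|B(M*)| = 286 * 4 = 1144.

1144


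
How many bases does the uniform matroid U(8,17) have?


Bases of U(8,17) are all 8-element subsets of the 17-element ground set.
Number of bases = C(17,8).
C(17,8) = 24310.

24310


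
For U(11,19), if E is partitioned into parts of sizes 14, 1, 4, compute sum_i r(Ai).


r(Ai) = min(|Ai|, 11) for each part.
Sum = min(14,11) + min(1,11) + min(4,11)
    = 11 + 1 + 4
    = 16.

16


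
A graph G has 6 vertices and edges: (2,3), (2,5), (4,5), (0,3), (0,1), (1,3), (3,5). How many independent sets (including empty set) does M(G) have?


An independent set in a graphic matroid is an acyclic edge subset.
G has 6 vertices and 7 edges.
Enumerate all 2^7 = 128 subsets, checking for acyclicity.
Total independent sets = 98.

98


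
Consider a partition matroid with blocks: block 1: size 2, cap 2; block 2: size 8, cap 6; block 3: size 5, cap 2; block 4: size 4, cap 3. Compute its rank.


Rank of a partition matroid = sum of min(|Si|, ci) for each block.
= min(2,2) + min(8,6) + min(5,2) + min(4,3)
= 2 + 6 + 2 + 3
= 13.

13


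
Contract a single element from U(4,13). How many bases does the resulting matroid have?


Contracting e from U(4,13) gives U(3,12).
Bases of U(3,12) = (12 choose 3) = 220.

220


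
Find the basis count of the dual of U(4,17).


The dual of U(r,n) is U(n-r, n) = U(13,17).
Bases of U(13,17) are all (13)-element subsets.
|B(M*)| = C(17,13) = 17! / (13! * 4!) = 2380.

2380


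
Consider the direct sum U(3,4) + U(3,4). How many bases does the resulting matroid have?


Bases of a direct sum M1 + M2: |B| = |B(M1)| * |B(M2)|.
|B(U(3,4))| = C(4,3) = 4.
|B(U(3,4))| = C(4,3) = 4.
Total bases = 4 * 4 = 16.

16


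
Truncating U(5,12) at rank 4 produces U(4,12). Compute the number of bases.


Truncating U(5,12) to rank 4 gives U(4,12).
Bases of U(4,12) are all 4-element subsets of 12 elements.
Number of bases = (12 choose 4) = 495.

495


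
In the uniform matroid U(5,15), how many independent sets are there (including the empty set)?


Independent sets of U(5,15) are all subsets of size <= 5.
Count = C(15,0) + C(15,1) + C(15,2) + C(15,3) + C(15,4) + C(15,5)
     = 1 + 15 + 105 + 455 + 1365 + 3003
     = 4944.

4944


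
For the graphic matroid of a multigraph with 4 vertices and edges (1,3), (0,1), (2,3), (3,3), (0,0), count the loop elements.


In a graphic matroid, a loop is a self-loop edge (u,u) with rank 0.
Examining all 5 edges for self-loops...
Self-loops found: (3,3), (0,0)
Number of loops = 2.

2


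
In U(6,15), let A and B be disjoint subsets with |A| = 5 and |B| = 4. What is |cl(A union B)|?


|A union B| = 5 + 4 = 9 (disjoint).
In U(6,15), cl(S) = S if |S| < 6, else cl(S) = E.
Since 9 >= 6, cl(A union B) = E.
|cl(A union B)| = 15.

15


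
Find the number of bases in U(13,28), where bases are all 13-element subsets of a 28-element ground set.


Bases of U(13,28) are all 13-element subsets of the 28-element ground set.
Number of bases = C(28,13).
(28 choose 13) = 37442160.

37442160


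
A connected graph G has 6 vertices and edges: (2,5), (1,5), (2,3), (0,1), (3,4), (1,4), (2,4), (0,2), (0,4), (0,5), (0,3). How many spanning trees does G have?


By Kirchhoff's matrix tree theorem, the number of spanning trees equals
the determinant of any cofactor of the Laplacian matrix L.
G has 6 vertices and 11 edges.
Computing the (5 x 5) cofactor determinant gives 209.

209


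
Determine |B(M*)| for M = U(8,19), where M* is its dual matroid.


The dual of U(r,n) is U(n-r, n) = U(11,19).
Bases of U(11,19) are all (11)-element subsets.
|B(M*)| = (19 choose 11) = 75582.

75582


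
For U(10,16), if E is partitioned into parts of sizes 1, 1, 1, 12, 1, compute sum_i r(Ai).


r(Ai) = min(|Ai|, 10) for each part.
Sum = min(1,10) + min(1,10) + min(1,10) + min(12,10) + min(1,10)
    = 1 + 1 + 1 + 10 + 1
    = 14.

14


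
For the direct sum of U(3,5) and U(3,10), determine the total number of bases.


Bases of a direct sum M1 + M2: |B| = |B(M1)| * |B(M2)|.
|B(U(3,5))| = C(5,3) = 10.
|B(U(3,10))| = C(10,3) = 120.
Total bases = 10 * 120 = 1200.

1200


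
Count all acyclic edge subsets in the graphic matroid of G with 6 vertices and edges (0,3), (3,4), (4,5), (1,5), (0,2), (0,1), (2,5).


An independent set in a graphic matroid is an acyclic edge subset.
G has 6 vertices and 7 edges.
Enumerate all 2^7 = 128 subsets, checking for acyclicity.
Total independent sets = 114.

114


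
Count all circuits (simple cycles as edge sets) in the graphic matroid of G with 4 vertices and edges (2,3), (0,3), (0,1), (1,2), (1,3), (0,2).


A circuit in a graphic matroid = edge set of a simple cycle.
G has 4 vertices and 6 edges.
Enumerating all minimal edge subsets forming cycles...
Total circuits found: 7.

7


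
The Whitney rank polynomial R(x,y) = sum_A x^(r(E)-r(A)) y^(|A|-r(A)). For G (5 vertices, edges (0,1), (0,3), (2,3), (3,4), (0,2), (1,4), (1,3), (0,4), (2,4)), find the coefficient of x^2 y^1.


R(x,y) = sum over A in 2^E of x^(r(E)-r(A)) * y^(|A|-r(A)).
G has 5 vertices, 9 edges. r(E) = 4.
Enumerate all 2^9 = 512 subsets.
Count subsets with r(E)-r(A)=2 and |A|-r(A)=1: 7.

7


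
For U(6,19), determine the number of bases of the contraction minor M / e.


Contracting e from U(6,19) gives U(5,18).
Bases of U(5,18) = (18 choose 5) = 8568.

8568


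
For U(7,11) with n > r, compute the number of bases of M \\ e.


Deleting e from U(7,11) gives U(7,10) since n > r.
Bases of U(7,10) = C(10,7) = 120.

120


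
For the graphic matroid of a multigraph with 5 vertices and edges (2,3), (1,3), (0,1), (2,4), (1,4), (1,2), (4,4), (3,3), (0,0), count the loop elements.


In a graphic matroid, a loop is a self-loop edge (u,u) with rank 0.
Examining all 9 edges for self-loops...
Self-loops found: (4,4), (3,3), (0,0)
Number of loops = 3.

3


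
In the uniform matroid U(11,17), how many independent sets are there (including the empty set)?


Independent sets of U(11,17) are all subsets of size <= 11.
Count = C(17,0) + C(17,1) + C(17,2) + C(17,3) + C(17,4) + C(17,5) + C(17,6) + C(17,7) + C(17,8) + C(17,9) + C(17,10) + C(17,11)
     = 1 + 17 + 136 + 680 + 2380 + 6188 + 12376 + 19448 + 24310 + 24310 + 19448 + 12376
     = 121670.

121670


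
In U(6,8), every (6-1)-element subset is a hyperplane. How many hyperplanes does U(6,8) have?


Hyperplanes of U(6,8) are flats of rank 5.
In a uniform matroid, these are exactly the (5)-element subsets.
Count = C(8,5) = 56.

56


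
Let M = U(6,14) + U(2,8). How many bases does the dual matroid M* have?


(M1+M2)* = M1* + M2*.
M1* = U(8,14), bases: C(14,8) = 3003.
M2* = U(6,8), bases: C(8,6) = 28.
|B(M*)| = 3003 * 28 = 84084.

84084


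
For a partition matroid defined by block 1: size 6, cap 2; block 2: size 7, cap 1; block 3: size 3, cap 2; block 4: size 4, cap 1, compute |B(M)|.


A basis picks exactly ci elements from block i.
Number of bases = product of C(|Si|, ci).
= C(6,2) * C(7,1) * C(3,2) * C(4,1)
= 15 * 7 * 3 * 4
= 1260.

1260


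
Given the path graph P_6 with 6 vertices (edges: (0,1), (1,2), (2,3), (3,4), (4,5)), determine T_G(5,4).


A path on 6 vertices is a tree with 5 edges.
T(x,y) = x^(5) for any tree.
T(5,4) = 5^5 = 3125.

3125


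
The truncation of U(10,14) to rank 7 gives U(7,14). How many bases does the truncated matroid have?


Truncating U(10,14) to rank 7 gives U(7,14).
Bases of U(7,14) are all 7-element subsets of 14 elements.
Number of bases = (14 choose 7) = 3432.

3432
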